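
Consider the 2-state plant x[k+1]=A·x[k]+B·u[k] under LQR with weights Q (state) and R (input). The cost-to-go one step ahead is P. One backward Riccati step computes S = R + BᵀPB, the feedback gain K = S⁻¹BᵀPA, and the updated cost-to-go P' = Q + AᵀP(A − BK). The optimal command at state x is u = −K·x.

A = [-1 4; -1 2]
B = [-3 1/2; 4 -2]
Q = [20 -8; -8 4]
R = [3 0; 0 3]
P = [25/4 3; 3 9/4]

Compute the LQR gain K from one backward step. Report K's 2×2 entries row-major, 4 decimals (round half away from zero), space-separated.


BᵀP = [-6.7500 0.0000; -2.8750 -3.0000]
S = R + BᵀPB = [3 0; 0 3] + [20.2500 -3.3750; -3.3750 4.5625] = [23.2500 -3.3750; -3.3750 7.5625]
BᵀPA = [6.7500 -27.0000; 5.8750 -17.5000]
K = S⁻¹·BᵀPA = [0.4310 -1.6009; 0.9692 -3.0285]
A−BK = [-0.1916 0.7115; -0.7856 2.3466]
AᵀP(A−BK) = [5.8965 -18.9014; -18.9014 60.7765]
P' = Q + AᵀP(A−BK) = [25.8965 -26.9014; -26.9014 64.7765]
tr(P') = 90.6730

0.4310 -1.6009 0.9692 -3.0285


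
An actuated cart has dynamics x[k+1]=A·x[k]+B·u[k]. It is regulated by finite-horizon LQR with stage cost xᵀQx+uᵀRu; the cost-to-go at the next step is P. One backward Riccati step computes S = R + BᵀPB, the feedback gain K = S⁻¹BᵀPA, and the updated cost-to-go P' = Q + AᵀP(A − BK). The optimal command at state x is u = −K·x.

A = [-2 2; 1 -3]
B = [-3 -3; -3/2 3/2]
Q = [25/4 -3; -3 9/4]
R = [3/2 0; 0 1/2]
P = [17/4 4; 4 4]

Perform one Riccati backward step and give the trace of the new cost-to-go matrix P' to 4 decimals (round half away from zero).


BᵀP = [-18.7500 -18.0000; -6.7500 -6.0000]
S = R + BᵀPB = [3/2 0; 0 1/2] + [83.2500 29.2500; 29.2500 11.2500] = [84.7500 29.2500; 29.2500 11.7500]
BᵀPA = [19.5000 16.5000; 7.5000 4.5000]
K = S⁻¹·BᵀPA = [0.0695 0.4439; 0.4652 -0.7219]
A−BK = [-0.3957 1.1658; 0.4064 -1.2513]
AᵀP(A−BK) = [0.1551 -0.2406; -0.2406 0.9251]
P' = Q + AᵀP(A−BK) = [6.4051 -3.2406; -3.2406 3.1751]
tr(P') = 9.5802

9.5802


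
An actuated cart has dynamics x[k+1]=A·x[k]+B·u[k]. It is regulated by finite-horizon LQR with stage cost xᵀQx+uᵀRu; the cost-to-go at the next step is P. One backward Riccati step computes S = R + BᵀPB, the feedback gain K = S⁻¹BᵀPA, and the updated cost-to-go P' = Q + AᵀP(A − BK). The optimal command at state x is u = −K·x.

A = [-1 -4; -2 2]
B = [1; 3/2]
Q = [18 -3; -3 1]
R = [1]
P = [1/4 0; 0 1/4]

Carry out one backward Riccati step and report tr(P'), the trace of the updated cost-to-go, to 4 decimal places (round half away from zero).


24.6638

BᵀP = [0.2500 0.3750]
S = R + BᵀPB = [1] + [0.8125] = [1.8125]
BᵀPA = [-1.0000 -0.2500]
K = S⁻¹·BᵀPA = [-0.5517 -0.1379]
A−BK = [-0.4483 -3.8621; -1.1724 2.2069]
AᵀP(A−BK) = [0.6983 -0.1379; -0.1379 4.9655]
P' = Q + AᵀP(A−BK) = [18.6983 -3.1379; -3.1379 5.9655]
tr(P') = 24.6638


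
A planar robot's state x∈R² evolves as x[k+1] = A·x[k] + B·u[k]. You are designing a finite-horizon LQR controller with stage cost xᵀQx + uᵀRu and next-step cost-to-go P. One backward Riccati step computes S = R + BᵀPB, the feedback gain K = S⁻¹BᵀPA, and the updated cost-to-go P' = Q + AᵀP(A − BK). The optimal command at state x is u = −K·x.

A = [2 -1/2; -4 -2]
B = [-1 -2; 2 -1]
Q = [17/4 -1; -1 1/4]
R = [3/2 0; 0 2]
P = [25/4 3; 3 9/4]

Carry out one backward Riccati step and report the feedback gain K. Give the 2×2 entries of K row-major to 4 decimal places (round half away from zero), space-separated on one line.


BᵀP = [-0.2500 1.5000; -15.5000 -8.2500]
S = R + BᵀPB = [3/2 0; 0 2] + [3.2500 -1.0000; -1.0000 39.2500] = [4.7500 -1.0000; -1.0000 41.2500]
BᵀPA = [-6.5000 -2.8750; 2.0000 24.2500]
K = S⁻¹·BᵀPA = [-1.3652 -0.4840; 0.0154 0.5761]
A−BK = [0.6656 0.1683; -1.2542 -0.4559]
AᵀP(A−BK) = [4.0955 1.4519; 1.4519 1.1995]
P' = Q + AᵀP(A−BK) = [8.3455 0.4519; 0.4519 1.4495]
tr(P') = 9.7951

-1.3652 -0.4840 0.0154 0.5761


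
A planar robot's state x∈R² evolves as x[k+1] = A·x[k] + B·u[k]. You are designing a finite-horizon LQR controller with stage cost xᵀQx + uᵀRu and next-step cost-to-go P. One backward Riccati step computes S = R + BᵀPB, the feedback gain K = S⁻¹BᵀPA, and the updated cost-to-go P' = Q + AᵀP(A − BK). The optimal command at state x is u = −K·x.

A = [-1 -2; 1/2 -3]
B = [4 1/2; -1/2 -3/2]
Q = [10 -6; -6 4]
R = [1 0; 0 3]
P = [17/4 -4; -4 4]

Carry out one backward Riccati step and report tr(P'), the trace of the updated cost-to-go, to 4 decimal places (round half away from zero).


BᵀP = [19.0000 -18.0000; 8.1250 -8.0000]
S = R + BᵀPB = [1 0; 0 3] + [85.0000 36.5000; 36.5000 16.0625] = [86.0000 36.5000; 36.5000 19.0625]
BᵀPA = [-28.0000 16.0000; -12.1250 7.7500]
K = S⁻¹·BᵀPA = [-0.2969 0.0720; -0.0676 0.2686]
A−BK = [0.2214 -2.4225; 0.2502 -2.5611]
AᵀP(A−BK) = [0.1174 -0.2259; -0.2259 1.7656]
P' = Q + AᵀP(A−BK) = [10.1174 -6.2259; -6.2259 5.7656]
tr(P') = 15.8830

15.8830


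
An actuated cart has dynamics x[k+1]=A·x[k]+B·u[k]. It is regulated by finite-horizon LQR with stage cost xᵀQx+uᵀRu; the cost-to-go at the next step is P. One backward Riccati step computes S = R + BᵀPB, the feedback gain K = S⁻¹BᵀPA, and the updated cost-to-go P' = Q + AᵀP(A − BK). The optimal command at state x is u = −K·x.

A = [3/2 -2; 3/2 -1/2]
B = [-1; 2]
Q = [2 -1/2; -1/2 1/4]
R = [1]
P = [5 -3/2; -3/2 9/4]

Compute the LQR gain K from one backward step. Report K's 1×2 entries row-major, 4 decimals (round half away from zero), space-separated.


-0.1429 0.6190

BᵀP = [-8.0000 6.0000]
S = R + BᵀPB = [1] + [20.0000] = [21.0000]
BᵀPA = [-3.0000 13.0000]
K = S⁻¹·BᵀPA = [-0.1429 0.6190]
A−BK = [1.3571 -1.3810; 1.7857 -1.7381]
AᵀP(A−BK) = [9.1339 -9.2054; -9.2054 9.5149]
P' = Q + AᵀP(A−BK) = [11.1339 -9.7054; -9.7054 9.7649]
tr(P') = 20.8988


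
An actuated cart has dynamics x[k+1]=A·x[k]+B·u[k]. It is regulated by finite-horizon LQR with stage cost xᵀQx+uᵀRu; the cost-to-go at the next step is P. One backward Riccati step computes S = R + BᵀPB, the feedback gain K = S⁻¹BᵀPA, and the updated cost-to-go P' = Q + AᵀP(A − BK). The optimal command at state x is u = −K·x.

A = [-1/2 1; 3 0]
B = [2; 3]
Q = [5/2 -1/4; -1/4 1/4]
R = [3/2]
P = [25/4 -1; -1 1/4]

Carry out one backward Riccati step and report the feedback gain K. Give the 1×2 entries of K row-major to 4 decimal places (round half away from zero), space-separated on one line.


-0.5075 0.5672

BᵀP = [9.5000 -1.2500]
S = R + BᵀPB = [3/2] + [15.2500] = [16.7500]
BᵀPA = [-8.5000 9.5000]
K = S⁻¹·BᵀPA = [-0.5075 0.5672]
A−BK = [0.5149 -0.1343; 4.5224 -1.7015]
AᵀP(A−BK) = [2.4991 -1.3041; -1.3041 0.8619]
P' = Q + AᵀP(A−BK) = [4.9991 -1.5541; -1.5541 1.1119]
tr(P') = 6.1110


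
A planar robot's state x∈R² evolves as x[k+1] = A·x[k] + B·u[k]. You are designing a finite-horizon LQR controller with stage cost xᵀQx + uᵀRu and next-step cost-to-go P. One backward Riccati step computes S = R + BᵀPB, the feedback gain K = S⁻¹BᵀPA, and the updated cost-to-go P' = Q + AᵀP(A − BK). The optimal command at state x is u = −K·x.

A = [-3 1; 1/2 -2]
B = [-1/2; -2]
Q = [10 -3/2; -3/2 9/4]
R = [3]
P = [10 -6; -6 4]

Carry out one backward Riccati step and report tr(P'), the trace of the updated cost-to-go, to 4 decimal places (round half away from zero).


BᵀP = [7.0000 -5.0000]
S = R + BᵀPB = [3] + [6.5000] = [9.5000]
BᵀPA = [-23.5000 17.0000]
K = S⁻¹·BᵀPA = [-2.4737 1.7895]
A−BK = [-4.2368 1.8947; -4.4474 1.5789]
AᵀP(A−BK) = [50.8684 -30.9474; -30.9474 19.5789]
P' = Q + AᵀP(A−BK) = [60.8684 -32.4474; -32.4474 21.8289]
tr(P') = 82.6974

82.6974


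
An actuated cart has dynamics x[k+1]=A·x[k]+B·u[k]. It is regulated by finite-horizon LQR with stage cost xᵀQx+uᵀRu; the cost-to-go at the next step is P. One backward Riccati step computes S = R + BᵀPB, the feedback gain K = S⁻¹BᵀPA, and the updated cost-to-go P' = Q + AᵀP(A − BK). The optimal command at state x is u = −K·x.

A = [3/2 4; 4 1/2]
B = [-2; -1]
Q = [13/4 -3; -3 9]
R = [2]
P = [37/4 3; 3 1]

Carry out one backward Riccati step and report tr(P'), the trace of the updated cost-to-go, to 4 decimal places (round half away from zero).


21.4603

BᵀP = [-21.5000 -7.0000]
S = R + BᵀPB = [2] + [50.0000] = [52.0000]
BᵀPA = [-60.2500 -89.5000]
K = S⁻¹·BᵀPA = [-1.1587 -1.7212]
A−BK = [-0.8173 0.5577; 2.8413 -1.2212]
AᵀP(A−BK) = [3.0036 4.0505; 4.0505 6.2067]
P' = Q + AᵀP(A−BK) = [6.2536 1.0505; 1.0505 15.2067]
tr(P') = 21.4603


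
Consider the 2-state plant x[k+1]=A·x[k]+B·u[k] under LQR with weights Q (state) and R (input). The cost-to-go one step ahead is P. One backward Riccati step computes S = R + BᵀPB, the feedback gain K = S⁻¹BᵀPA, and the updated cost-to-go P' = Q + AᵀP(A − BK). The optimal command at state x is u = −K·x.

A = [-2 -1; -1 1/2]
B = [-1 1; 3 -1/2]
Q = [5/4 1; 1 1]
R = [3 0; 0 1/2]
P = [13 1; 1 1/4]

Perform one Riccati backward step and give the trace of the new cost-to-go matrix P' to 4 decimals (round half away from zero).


5.6491

BᵀP = [-10.0000 -0.2500; 12.5000 0.8750]
S = R + BᵀPB = [3 0; 0 1/2] + [9.2500 -9.8750; -9.8750 12.0625] = [12.2500 -9.8750; -9.8750 12.5625]
BᵀPA = [20.2500 9.8750; -25.8750 -12.0625]
K = S⁻¹·BᵀPA = [-0.0200 0.0876; -2.0754 -0.8914]
A−BK = [0.0554 -0.0211; -1.9778 -0.2084]
AᵀP(A−BK) = [2.9534 1.0377; 1.0377 0.4457]
P' = Q + AᵀP(A−BK) = [4.2034 2.0377; 2.0377 1.4457]
tr(P') = 5.6491


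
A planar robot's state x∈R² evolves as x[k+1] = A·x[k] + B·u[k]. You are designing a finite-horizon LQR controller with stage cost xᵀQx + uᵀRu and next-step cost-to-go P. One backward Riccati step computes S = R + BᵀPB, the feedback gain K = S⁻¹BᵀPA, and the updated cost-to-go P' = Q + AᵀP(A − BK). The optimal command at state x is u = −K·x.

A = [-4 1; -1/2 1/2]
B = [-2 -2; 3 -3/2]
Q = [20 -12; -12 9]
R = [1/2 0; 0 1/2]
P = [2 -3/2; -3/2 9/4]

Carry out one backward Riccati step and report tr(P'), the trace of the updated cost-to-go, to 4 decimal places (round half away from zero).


BᵀP = [-8.5000 9.7500; -1.7500 -0.3750]
S = R + BᵀPB = [1/2 0; 0 1/2] + [46.2500 2.3750; 2.3750 4.0625] = [46.7500 2.3750; 2.3750 4.5625]
BᵀPA = [29.1250 -3.6250; 7.1875 -1.9375]
K = S⁻¹·BᵀPA = [0.5577 -0.0575; 1.2850 -0.3947]
A−BK = [-0.3145 0.0956; -0.2456 0.0804]
AᵀP(A−BK) = [1.0830 -0.3011; -0.3011 0.0893]
P' = Q + AᵀP(A−BK) = [21.0830 -12.3011; -12.3011 9.0893]
tr(P') = 30.1723

30.1723


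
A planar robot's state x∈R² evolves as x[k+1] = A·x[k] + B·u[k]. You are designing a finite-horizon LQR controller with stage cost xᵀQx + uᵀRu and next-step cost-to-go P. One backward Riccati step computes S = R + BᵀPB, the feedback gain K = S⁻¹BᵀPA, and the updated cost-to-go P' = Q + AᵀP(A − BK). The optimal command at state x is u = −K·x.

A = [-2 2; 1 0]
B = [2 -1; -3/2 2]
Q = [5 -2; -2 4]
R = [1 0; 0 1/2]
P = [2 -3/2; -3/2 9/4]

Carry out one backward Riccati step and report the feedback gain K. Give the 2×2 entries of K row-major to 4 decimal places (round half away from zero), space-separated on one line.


-0.6178 0.6750 0.2436 0.1614

BᵀP = [6.2500 -6.3750; -5.0000 6.0000]
S = R + BᵀPB = [1 0; 0 1/2] + [22.0625 -19.0000; -19.0000 17.0000] = [23.0625 -19.0000; -19.0000 17.5000]
BᵀPA = [-18.8750 12.5000; 16.0000 -10.0000]
K = S⁻¹·BᵀPA = [-0.6178 0.6750; 0.2436 0.1614]
A−BK = [-0.5209 0.8114; -0.4138 0.6897]
AᵀP(A−BK) = [0.6926 -0.8423; -0.8423 1.1768]
P' = Q + AᵀP(A−BK) = [5.6926 -2.8423; -2.8423 5.1768]
tr(P') = 10.8694


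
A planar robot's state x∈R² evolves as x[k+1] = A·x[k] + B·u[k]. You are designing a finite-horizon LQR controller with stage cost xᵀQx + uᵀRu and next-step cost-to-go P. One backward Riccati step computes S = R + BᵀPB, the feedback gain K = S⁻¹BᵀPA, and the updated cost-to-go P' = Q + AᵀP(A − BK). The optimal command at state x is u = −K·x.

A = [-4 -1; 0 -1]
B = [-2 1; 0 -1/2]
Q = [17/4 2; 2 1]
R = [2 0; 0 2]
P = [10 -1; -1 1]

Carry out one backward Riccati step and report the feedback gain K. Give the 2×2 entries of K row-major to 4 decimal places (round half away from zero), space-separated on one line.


BᵀP = [-20.0000 2.0000; 10.5000 -1.5000]
S = R + BᵀPB = [2 0; 0 2] + [40.0000 -21.0000; -21.0000 11.2500] = [42.0000 -21.0000; -21.0000 13.2500]
BᵀPA = [80.0000 18.0000; -42.0000 -9.0000]
K = S⁻¹·BᵀPA = [1.5411 0.4286; -0.7273 0.0000]
A−BK = [-0.1905 -0.1429; -0.3636 -1.0000]
AᵀP(A−BK) = [6.1645 1.7143; 1.7143 1.2857]
P' = Q + AᵀP(A−BK) = [10.4145 3.7143; 3.7143 2.2857]
tr(P') = 12.7002

1.5411 0.4286 -0.7273 0.0000


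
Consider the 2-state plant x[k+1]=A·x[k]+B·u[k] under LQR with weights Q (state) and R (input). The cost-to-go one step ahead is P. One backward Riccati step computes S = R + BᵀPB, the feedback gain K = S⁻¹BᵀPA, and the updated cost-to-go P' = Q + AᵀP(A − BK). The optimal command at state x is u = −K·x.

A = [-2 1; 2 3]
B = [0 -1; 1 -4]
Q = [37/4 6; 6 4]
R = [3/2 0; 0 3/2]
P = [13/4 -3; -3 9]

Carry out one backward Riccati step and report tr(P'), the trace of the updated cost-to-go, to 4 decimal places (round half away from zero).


BᵀP = [-3.0000 9.0000; 8.7500 -33.0000]
S = R + BᵀPB = [3/2 0; 0 3/2] + [9.0000 -33.0000; -33.0000 123.2500] = [10.5000 -33.0000; -33.0000 124.7500]
BᵀPA = [24.0000 24.0000; -83.5000 -90.2500]
K = S⁻¹·BᵀPA = [1.0798 0.0713; -0.3837 -0.7046]
A−BK = [-2.3837 0.2954; -0.6146 0.1104]
AᵀP(A−BK) = [15.0458 -1.0441; -1.0441 0.9499]
P' = Q + AᵀP(A−BK) = [24.2958 4.9559; 4.9559 4.9499]
tr(P') = 29.2458

29.2458


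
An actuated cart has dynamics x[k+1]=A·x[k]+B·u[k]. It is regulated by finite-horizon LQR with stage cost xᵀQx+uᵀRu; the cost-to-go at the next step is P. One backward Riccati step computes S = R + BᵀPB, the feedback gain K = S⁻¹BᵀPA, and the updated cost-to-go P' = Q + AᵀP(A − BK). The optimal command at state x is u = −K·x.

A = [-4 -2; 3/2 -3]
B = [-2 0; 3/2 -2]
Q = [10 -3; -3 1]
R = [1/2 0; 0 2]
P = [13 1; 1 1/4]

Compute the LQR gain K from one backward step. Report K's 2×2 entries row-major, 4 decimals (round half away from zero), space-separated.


BᵀP = [-24.5000 -1.6250; -2.0000 -0.5000]
S = R + BᵀPB = [1/2 0; 0 2] + [46.5625 3.2500; 3.2500 1.0000] = [47.0625 3.2500; 3.2500 3.0000]
BᵀPA = [95.5625 53.8750; 7.2500 5.5000]
K = S⁻¹·BᵀPA = [2.0144 1.1005; 0.2344 0.6411]
A−BK = [0.0287 0.2010; -1.0526 -3.3684]
AᵀP(A−BK) = [2.3660 2.0622; 2.0622 3.4354]
P' = Q + AᵀP(A−BK) = [12.3660 -0.9378; -0.9378 4.4354]
tr(P') = 16.8014

2.0144 1.1005 0.2344 0.6411


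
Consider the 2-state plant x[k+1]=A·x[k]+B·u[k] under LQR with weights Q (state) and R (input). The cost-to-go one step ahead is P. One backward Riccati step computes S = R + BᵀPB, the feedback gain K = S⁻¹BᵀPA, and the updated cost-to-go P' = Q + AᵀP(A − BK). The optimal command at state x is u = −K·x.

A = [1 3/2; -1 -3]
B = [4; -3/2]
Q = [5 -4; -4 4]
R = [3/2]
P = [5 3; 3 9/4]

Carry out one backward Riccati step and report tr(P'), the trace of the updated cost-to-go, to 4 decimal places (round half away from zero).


BᵀP = [15.5000 8.6250]
S = R + BᵀPB = [3/2] + [49.0625] = [50.5625]
BᵀPA = [6.8750 -2.6250]
K = S⁻¹·BᵀPA = [0.1360 -0.0519]
A−BK = [0.4561 1.7077; -0.7960 -3.0779]
AᵀP(A−BK) = [0.3152 1.1069; 1.1069 4.3637]
P' = Q + AᵀP(A−BK) = [5.3152 -2.8931; -2.8931 8.3637]
tr(P') = 13.6789

13.6789


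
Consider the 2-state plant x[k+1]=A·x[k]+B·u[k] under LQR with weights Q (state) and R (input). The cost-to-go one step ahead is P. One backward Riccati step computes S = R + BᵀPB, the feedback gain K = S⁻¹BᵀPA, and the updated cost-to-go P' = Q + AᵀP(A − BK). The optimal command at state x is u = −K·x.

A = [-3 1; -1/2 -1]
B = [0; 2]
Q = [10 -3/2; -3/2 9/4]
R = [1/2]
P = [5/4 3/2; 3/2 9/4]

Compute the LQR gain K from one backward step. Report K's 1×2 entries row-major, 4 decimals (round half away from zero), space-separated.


-1.1842 -0.1579

BᵀP = [3.0000 4.5000]
S = R + BᵀPB = [1/2] + [9.0000] = [9.5000]
BᵀPA = [-11.2500 -1.5000]
K = S⁻¹·BᵀPA = [-1.1842 -0.1579]
A−BK = [-3.0000 1.0000; 1.8684 -0.6842]
AᵀP(A−BK) = [2.9901 -0.6513; -0.6513 0.2632]
P' = Q + AᵀP(A−BK) = [12.9901 -2.1513; -2.1513 2.5132]
tr(P') = 15.5033


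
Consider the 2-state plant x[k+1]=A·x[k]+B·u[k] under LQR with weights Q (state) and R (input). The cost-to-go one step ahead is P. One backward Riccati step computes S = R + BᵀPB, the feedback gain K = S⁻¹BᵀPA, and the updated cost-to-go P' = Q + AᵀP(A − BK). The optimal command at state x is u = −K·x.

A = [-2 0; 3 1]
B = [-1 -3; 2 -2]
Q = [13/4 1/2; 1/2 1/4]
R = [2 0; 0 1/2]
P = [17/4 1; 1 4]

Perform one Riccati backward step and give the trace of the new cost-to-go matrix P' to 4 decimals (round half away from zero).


8.4390

BᵀP = [-2.2500 7.0000; -14.7500 -11.0000]
S = R + BᵀPB = [2 0; 0 1/2] + [16.2500 -7.2500; -7.2500 66.2500] = [18.2500 -7.2500; -7.2500 66.7500]
BᵀPA = [25.5000 7.0000; -3.5000 -11.0000]
K = S⁻¹·BᵀPA = [1.4385 0.3324; 0.1038 -0.1287]
A−BK = [-0.2501 -0.0536; 0.3306 0.0777]
AᵀP(A−BK) = [4.6816 1.0724; 1.0724 0.2574]
P' = Q + AᵀP(A−BK) = [7.9316 1.5724; 1.5724 0.5074]
tr(P') = 8.4390


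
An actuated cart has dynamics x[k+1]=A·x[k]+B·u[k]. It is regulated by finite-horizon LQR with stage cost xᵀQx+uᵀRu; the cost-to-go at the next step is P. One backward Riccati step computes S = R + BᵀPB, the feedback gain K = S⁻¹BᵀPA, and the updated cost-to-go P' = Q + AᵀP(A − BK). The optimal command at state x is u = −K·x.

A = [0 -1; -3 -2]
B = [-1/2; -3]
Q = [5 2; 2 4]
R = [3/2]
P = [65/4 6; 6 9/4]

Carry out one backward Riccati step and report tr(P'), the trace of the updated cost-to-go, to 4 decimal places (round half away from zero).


BᵀP = [-26.1250 -9.7500]
S = R + BᵀPB = [3/2] + [42.3125] = [43.8125]
BᵀPA = [29.2500 45.6250]
K = S⁻¹·BᵀPA = [0.6676 1.0414]
A−BK = [0.3338 -0.4793; -0.9971 1.1241]
AᵀP(A−BK) = [0.7222 1.0399; 1.0399 1.7375]
P' = Q + AᵀP(A−BK) = [5.7222 3.0399; 3.0399 5.7375]
tr(P') = 11.4597

11.4597


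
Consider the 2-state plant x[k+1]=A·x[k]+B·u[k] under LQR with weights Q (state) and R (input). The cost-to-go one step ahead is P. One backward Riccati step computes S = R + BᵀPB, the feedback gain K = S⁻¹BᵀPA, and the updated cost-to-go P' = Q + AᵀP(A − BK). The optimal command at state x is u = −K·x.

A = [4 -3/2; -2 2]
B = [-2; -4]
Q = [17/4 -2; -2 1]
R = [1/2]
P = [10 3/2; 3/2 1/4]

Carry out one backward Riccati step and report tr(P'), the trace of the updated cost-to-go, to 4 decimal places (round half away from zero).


BᵀP = [-26.0000 -4.0000]
S = R + BᵀPB = [1/2] + [68.0000] = [68.5000]
BᵀPA = [-96.0000 31.0000]
K = S⁻¹·BᵀPA = [-1.4015 0.4526]
A−BK = [1.1971 -0.5949; -7.6058 3.8102]
AᵀP(A−BK) = [2.4599 -1.0547; -1.0547 0.4708]
P' = Q + AᵀP(A−BK) = [6.7099 -3.0547; -3.0547 1.4708]
tr(P') = 8.1807

8.1807


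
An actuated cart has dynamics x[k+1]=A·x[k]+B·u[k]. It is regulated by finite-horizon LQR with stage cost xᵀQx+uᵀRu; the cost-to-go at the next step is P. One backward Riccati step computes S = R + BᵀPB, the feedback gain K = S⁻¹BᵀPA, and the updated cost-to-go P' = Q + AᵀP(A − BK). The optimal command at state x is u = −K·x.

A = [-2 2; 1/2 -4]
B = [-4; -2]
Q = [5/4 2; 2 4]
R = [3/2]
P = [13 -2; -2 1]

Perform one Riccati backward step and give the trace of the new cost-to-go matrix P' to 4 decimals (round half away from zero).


BᵀP = [-48.0000 6.0000]
S = R + BᵀPB = [3/2] + [180.0000] = [181.5000]
BᵀPA = [99.0000 -120.0000]
K = S⁻¹·BᵀPA = [0.5455 -0.6612]
A−BK = [0.1818 -0.6446; 1.5909 -5.3223]
AᵀP(A−BK) = [2.2500 -6.5455; -6.5455 20.6612]
P' = Q + AᵀP(A−BK) = [3.5000 -4.5455; -4.5455 24.6612]
tr(P') = 28.1612

28.1612


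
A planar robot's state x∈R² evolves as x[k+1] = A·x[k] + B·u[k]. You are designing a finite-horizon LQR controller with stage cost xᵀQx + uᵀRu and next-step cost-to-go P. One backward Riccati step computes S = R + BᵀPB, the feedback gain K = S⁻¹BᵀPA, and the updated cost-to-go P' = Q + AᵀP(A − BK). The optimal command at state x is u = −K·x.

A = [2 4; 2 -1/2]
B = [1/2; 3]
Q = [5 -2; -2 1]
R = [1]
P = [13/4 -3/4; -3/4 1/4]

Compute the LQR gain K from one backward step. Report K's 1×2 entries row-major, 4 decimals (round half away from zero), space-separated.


-0.2759 -1.4828

BᵀP = [-0.6250 0.3750]
S = R + BᵀPB = [1] + [0.8125] = [1.8125]
BᵀPA = [-0.5000 -2.6875]
K = S⁻¹·BᵀPA = [-0.2759 -1.4828]
A−BK = [2.1379 4.7414; 2.8276 3.9483]
AᵀP(A−BK) = [7.8621 19.7586; 19.7586 51.0776]
P' = Q + AᵀP(A−BK) = [12.8621 17.7586; 17.7586 52.0776]
tr(P') = 64.9397


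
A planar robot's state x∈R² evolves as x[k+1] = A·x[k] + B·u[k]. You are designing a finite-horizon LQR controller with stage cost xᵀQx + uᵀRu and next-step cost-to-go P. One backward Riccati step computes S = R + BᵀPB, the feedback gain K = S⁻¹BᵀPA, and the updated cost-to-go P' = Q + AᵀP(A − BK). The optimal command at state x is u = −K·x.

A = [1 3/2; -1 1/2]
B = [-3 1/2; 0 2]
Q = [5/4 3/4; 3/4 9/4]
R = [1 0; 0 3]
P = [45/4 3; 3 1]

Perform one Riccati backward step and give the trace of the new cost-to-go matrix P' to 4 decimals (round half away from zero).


BᵀP = [-33.7500 -9.0000; 11.6250 3.5000]
S = R + BᵀPB = [1 0; 0 3] + [101.2500 -34.8750; -34.8750 12.8125] = [102.2500 -34.8750; -34.8750 15.8125]
BᵀPA = [-24.7500 -55.1250; 8.1250 19.1875]
K = S⁻¹·BᵀPA = [-0.2696 -0.5055; -0.0808 0.0985]
A−BK = [0.2315 -0.0658; -0.8384 0.3031]
AᵀP(A−BK) = [0.2336 0.0630; 0.0630 0.3055]
P' = Q + AᵀP(A−BK) = [1.4836 0.8130; 0.8130 2.5555]
tr(P') = 4.0391

4.0391


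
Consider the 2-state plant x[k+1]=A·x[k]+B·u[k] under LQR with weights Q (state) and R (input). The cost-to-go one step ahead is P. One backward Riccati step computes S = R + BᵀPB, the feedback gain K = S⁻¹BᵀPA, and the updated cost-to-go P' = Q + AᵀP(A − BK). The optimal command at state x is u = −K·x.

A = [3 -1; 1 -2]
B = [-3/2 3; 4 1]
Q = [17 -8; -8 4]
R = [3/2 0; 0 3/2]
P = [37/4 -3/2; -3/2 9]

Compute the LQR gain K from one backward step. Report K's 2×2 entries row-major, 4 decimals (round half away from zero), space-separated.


BᵀP = [-19.8750 38.2500; 26.2500 4.5000]
S = R + BᵀPB = [3/2 0; 0 3/2] + [182.8125 -21.3750; -21.3750 83.2500] = [184.3125 -21.3750; -21.3750 84.7500]
BᵀPA = [-21.3750 -56.6250; 83.2500 -35.2500]
K = S⁻¹·BᵀPA = [-0.0021 -0.3662; 0.9818 -0.5083]
A−BK = [0.0515 -0.0244; 0.0267 -0.0270]
AᵀP(A−BK) = [1.4727 -0.7624; -0.7624 0.5988]
P' = Q + AᵀP(A−BK) = [18.4727 -8.7624; -8.7624 4.5988]
tr(P') = 23.0714

-0.0021 -0.3662 0.9818 -0.5083


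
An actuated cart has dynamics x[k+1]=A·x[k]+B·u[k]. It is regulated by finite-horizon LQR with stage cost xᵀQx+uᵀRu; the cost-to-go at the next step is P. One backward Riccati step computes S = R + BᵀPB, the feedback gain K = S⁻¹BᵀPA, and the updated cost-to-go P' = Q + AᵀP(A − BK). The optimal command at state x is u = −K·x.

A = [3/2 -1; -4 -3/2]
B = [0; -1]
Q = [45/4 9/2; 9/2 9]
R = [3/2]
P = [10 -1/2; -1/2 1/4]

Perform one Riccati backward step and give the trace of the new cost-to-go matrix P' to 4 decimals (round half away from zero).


BᵀP = [0.5000 -0.2500]
S = R + BᵀPB = [3/2] + [0.2500] = [1.7500]
BᵀPA = [1.7500 -0.1250]
K = S⁻¹·BᵀPA = [1.0000 -0.0714]
A−BK = [1.5000 -1.0000; -3.0000 -1.5714]
AᵀP(A−BK) = [30.7500 -14.2500; -14.2500 9.0536]
P' = Q + AᵀP(A−BK) = [42.0000 -9.7500; -9.7500 18.0536]
tr(P') = 60.0536

60.0536


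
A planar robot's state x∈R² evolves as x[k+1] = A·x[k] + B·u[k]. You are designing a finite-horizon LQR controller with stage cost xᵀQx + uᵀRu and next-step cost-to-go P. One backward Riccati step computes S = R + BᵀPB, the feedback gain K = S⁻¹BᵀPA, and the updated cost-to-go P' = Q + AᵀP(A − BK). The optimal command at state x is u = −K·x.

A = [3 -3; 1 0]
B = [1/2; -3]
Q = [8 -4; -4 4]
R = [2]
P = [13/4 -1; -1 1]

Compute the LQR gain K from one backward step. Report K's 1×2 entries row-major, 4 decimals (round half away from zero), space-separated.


0.7004 -0.9367

BᵀP = [4.6250 -3.5000]
S = R + BᵀPB = [2] + [12.8125] = [14.8125]
BᵀPA = [10.3750 -13.8750]
K = S⁻¹·BᵀPA = [0.7004 -0.9367]
A−BK = [2.6498 -2.5316; 3.1013 -2.8101]
AᵀP(A−BK) = [16.9831 -16.5316; -16.5316 16.2532]
P' = Q + AᵀP(A−BK) = [24.9831 -20.5316; -20.5316 20.2532]
tr(P') = 45.2363


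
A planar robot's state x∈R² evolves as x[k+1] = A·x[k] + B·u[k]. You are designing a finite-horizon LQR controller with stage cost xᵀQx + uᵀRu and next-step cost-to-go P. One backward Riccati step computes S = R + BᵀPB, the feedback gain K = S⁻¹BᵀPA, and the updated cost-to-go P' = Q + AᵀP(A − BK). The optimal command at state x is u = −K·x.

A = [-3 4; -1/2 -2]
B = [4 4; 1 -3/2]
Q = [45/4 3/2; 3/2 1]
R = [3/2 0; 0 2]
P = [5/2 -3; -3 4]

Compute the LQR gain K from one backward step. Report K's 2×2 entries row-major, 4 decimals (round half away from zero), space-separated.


-0.3660 0.2514 -0.2283 0.9649

BᵀP = [7.0000 -8.0000; 14.5000 -18.0000]
S = R + BᵀPB = [3/2 0; 0 2] + [20.0000 40.0000; 40.0000 85.0000] = [21.5000 40.0000; 40.0000 87.0000]
BᵀPA = [-17.0000 44.0000; -34.5000 94.0000]
K = S⁻¹·BᵀPA = [-0.3660 0.2514; -0.2283 0.9649]
A−BK = [-0.6229 -0.8651; -0.4764 -0.8041]
AᵀP(A−BK) = [0.4025 -0.4381; -0.4381 2.2403]
P' = Q + AᵀP(A−BK) = [11.6525 1.0619; 1.0619 3.2403]
tr(P') = 14.8928


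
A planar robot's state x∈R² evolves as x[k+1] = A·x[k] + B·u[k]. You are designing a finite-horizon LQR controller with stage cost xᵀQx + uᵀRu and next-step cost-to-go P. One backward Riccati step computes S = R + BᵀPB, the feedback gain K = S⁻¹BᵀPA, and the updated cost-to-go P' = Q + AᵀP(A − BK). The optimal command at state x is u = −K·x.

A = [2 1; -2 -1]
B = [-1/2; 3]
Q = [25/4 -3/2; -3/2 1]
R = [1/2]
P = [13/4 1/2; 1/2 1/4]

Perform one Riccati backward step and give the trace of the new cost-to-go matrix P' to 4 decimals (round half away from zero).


18.8030

BᵀP = [-0.1250 0.5000]
S = R + BᵀPB = [1/2] + [1.5625] = [2.0625]
BᵀPA = [-1.2500 -0.6250]
K = S⁻¹·BᵀPA = [-0.6061 -0.3030]
A−BK = [1.6970 0.8485; -0.1818 -0.0909]
AᵀP(A−BK) = [9.2424 4.6212; 4.6212 2.3106]
P' = Q + AᵀP(A−BK) = [15.4924 3.1212; 3.1212 3.3106]
tr(P') = 18.8030


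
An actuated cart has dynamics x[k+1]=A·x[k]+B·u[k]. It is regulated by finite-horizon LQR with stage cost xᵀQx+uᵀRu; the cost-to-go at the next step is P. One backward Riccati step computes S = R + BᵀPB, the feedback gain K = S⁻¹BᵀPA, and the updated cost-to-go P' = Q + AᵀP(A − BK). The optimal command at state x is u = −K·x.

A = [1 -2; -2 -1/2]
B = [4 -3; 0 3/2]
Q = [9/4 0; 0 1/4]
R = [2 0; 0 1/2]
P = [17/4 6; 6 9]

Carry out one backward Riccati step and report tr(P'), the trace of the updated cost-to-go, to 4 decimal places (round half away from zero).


4.9500

BᵀP = [17.0000 24.0000; -3.7500 -4.5000]
S = R + BᵀPB = [2 0; 0 1/2] + [68.0000 -15.0000; -15.0000 4.5000] = [70.0000 -15.0000; -15.0000 5.0000]
BᵀPA = [-31.0000 -46.0000; 5.2500 9.7500]
K = S⁻¹·BᵀPA = [-0.6100 -0.6700; -0.7800 -0.0600]
A−BK = [1.1000 0.5000; -0.8300 -0.4100]
AᵀP(A−BK) = [1.4350 1.0450; 1.0450 1.0150]
P' = Q + AᵀP(A−BK) = [3.6850 1.0450; 1.0450 1.2650]
tr(P') = 4.9500


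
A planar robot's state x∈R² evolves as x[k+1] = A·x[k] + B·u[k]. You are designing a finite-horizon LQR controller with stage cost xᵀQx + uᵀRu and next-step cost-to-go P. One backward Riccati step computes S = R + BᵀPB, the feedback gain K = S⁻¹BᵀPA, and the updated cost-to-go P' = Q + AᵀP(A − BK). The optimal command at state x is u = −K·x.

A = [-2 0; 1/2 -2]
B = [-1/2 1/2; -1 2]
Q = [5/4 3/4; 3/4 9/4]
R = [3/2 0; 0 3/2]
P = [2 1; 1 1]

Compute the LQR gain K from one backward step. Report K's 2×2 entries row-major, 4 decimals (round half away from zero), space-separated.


BᵀP = [-2.0000 -1.5000; 3.0000 2.5000]
S = R + BᵀPB = [3/2 0; 0 3/2] + [2.5000 -4.0000; -4.0000 6.5000] = [4.0000 -4.0000; -4.0000 8.0000]
BᵀPA = [3.2500 3.0000; -4.7500 -5.0000]
K = S⁻¹·BᵀPA = [0.4375 0.2500; -0.3750 -0.5000]
A−BK = [-1.5938 0.3750; 1.6875 -0.7500]
AᵀP(A−BK) = [3.0469 -0.1875; -0.1875 0.7500]
P' = Q + AᵀP(A−BK) = [4.2969 0.5625; 0.5625 3.0000]
tr(P') = 7.2969

0.4375 0.2500 -0.3750 -0.5000


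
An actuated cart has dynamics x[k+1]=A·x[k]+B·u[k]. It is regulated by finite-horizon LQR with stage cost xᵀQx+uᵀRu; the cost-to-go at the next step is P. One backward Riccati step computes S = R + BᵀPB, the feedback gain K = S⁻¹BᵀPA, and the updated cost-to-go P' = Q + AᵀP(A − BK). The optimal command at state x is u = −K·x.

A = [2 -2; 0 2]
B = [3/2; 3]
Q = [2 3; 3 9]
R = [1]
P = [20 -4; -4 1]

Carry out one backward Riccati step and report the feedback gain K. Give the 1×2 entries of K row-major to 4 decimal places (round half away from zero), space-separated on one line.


1.8947 -2.2105

BᵀP = [18.0000 -3.0000]
S = R + BᵀPB = [1] + [18.0000] = [19.0000]
BᵀPA = [36.0000 -42.0000]
K = S⁻¹·BᵀPA = [1.8947 -2.2105]
A−BK = [-0.8421 1.3158; -5.6842 8.6316]
AᵀP(A−BK) = [11.7895 -16.4211; -16.4211 23.1579]
P' = Q + AᵀP(A−BK) = [13.7895 -13.4211; -13.4211 32.1579]
tr(P') = 45.9474


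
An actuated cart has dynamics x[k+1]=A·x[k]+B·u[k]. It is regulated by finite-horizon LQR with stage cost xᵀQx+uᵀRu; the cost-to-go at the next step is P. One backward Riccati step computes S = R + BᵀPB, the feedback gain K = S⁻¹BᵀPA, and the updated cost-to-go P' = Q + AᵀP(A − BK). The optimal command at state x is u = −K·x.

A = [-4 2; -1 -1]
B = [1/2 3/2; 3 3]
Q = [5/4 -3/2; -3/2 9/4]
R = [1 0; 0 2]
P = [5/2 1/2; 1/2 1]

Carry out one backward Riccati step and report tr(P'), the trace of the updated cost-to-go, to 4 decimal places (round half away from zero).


23.4273

BᵀP = [2.7500 3.2500; 5.2500 3.7500]
S = R + BᵀPB = [1 0; 0 2] + [11.1250 13.8750; 13.8750 19.1250] = [12.1250 13.8750; 13.8750 21.1250]
BᵀPA = [-14.2500 2.2500; -24.7500 6.7500]
K = S⁻¹·BᵀPA = [0.6660 -0.7250; -1.6090 0.7957]
A−BK = [-1.9194 1.1690; 1.8291 -1.2122]
AᵀP(A−BK) = [14.6670 -8.6375; -8.6375 5.2603]
P' = Q + AᵀP(A−BK) = [15.9170 -10.1375; -10.1375 7.5103]
tr(P') = 23.4273


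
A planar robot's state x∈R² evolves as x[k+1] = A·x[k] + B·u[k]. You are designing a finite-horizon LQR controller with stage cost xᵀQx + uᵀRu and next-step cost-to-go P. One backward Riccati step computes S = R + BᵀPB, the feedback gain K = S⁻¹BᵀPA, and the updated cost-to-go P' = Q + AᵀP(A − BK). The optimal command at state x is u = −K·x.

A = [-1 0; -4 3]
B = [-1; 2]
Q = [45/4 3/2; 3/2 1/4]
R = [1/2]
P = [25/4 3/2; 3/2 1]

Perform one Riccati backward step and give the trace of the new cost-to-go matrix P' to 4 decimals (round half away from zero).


53.9474

BᵀP = [-3.2500 0.5000]
S = R + BᵀPB = [1/2] + [4.2500] = [4.7500]
BᵀPA = [1.2500 1.5000]
K = S⁻¹·BᵀPA = [0.2632 0.3158]
A−BK = [-0.7368 0.3158; -4.5263 2.3684]
AᵀP(A−BK) = [33.9211 -16.8947; -16.8947 8.5263]
P' = Q + AᵀP(A−BK) = [45.1711 -15.3947; -15.3947 8.7763]
tr(P') = 53.9474


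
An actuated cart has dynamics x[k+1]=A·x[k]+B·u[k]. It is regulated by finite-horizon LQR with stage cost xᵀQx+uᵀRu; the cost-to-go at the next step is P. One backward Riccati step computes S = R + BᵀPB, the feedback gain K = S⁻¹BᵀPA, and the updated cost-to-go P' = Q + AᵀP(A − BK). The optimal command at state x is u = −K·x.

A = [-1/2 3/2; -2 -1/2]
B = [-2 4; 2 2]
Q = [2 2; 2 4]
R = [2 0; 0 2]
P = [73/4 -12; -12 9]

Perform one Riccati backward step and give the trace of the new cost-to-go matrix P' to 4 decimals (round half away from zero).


7.2446

BᵀP = [-60.5000 42.0000; 49.0000 -30.0000]
S = R + BᵀPB = [2 0; 0 2] + [205.0000 -158.0000; -158.0000 136.0000] = [207.0000 -158.0000; -158.0000 138.0000]
BᵀPA = [-53.7500 -111.7500; 35.5000 88.5000]
K = S⁻¹·BᵀPA = [-0.5021 -0.3994; -0.3176 0.1841]
A−BK = [-0.2338 -0.0350; -0.3606 -0.0694]
AᵀP(A−BK) = [0.8504 0.3125; 0.3125 0.3942]
P' = Q + AᵀP(A−BK) = [2.8504 2.3125; 2.3125 4.3942]
tr(P') = 7.2446


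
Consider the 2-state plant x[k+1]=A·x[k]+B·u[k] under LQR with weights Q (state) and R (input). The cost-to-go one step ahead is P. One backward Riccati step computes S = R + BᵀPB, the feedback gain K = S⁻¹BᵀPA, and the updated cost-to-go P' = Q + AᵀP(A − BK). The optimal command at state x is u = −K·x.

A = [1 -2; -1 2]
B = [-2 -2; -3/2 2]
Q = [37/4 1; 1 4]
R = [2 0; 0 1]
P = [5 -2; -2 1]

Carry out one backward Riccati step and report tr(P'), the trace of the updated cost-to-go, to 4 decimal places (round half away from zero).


14.3916

BᵀP = [-7.0000 2.5000; -14.0000 6.0000]
S = R + BᵀPB = [2 0; 0 1] + [10.2500 19.0000; 19.0000 40.0000] = [12.2500 19.0000; 19.0000 41.0000]
BᵀPA = [-9.5000 19.0000; -20.0000 40.0000]
K = S⁻¹·BᵀPA = [-0.0673 0.1345; -0.4566 0.9133]
A−BK = [-0.0478 0.0956; -0.1876 0.3752]
AᵀP(A−BK) = [0.2283 -0.4566; -0.4566 0.9133]
P' = Q + AᵀP(A−BK) = [9.4783 0.5434; 0.5434 4.9133]
tr(P') = 14.3916


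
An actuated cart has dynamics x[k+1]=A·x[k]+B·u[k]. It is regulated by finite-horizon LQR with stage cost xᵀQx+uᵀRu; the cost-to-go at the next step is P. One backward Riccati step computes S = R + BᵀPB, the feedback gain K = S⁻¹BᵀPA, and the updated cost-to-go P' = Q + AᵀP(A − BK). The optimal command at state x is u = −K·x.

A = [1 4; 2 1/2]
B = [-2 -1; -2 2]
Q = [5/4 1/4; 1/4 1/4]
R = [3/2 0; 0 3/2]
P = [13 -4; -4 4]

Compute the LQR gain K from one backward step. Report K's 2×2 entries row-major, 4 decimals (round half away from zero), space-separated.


-0.6276 -1.3693 0.3074 -1.1474

BᵀP = [-18.0000 0.0000; -21.0000 12.0000]
S = R + BᵀPB = [3/2 0; 0 3/2] + [36.0000 18.0000; 18.0000 45.0000] = [37.5000 18.0000; 18.0000 46.5000]
BᵀPA = [-18.0000 -72.0000; 3.0000 -78.0000]
K = S⁻¹·BᵀPA = [-0.6276 -1.3693; 0.3074 -1.1474]
A−BK = [0.0523 0.1141; 0.1300 0.0563]
AᵀP(A−BK) = [0.7813 0.7956; 0.7956 4.9176]
P' = Q + AᵀP(A−BK) = [2.0313 1.0456; 1.0456 5.1676]
tr(P') = 7.1989


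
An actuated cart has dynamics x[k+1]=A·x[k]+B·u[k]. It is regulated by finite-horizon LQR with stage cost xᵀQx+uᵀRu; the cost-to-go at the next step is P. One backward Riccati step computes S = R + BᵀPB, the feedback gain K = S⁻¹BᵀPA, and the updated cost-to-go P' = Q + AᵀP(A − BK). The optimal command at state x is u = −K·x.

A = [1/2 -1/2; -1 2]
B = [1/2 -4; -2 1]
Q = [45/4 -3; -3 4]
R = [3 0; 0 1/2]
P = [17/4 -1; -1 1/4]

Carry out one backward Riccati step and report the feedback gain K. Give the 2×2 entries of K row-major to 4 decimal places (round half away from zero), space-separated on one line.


BᵀP = [4.1250 -1.0000; -18.0000 4.2500]
S = R + BᵀPB = [3 0; 0 1/2] + [4.0625 -17.5000; -17.5000 76.2500] = [7.0625 -17.5000; -17.5000 76.7500]
BᵀPA = [3.0625 -4.0625; -13.2500 17.5000]
K = S⁻¹·BᵀPA = [0.0135 -0.0235; -0.1696 0.2226]
A−BK = [-0.1850 0.4024; -0.8035 1.7303]
AᵀP(A−BK) = [0.0245 -0.0404; -0.0404 0.0706]
P' = Q + AᵀP(A−BK) = [11.2745 -3.0404; -3.0404 4.0706]
tr(P') = 15.3451

0.0135 -0.0235 -0.1696 0.2226


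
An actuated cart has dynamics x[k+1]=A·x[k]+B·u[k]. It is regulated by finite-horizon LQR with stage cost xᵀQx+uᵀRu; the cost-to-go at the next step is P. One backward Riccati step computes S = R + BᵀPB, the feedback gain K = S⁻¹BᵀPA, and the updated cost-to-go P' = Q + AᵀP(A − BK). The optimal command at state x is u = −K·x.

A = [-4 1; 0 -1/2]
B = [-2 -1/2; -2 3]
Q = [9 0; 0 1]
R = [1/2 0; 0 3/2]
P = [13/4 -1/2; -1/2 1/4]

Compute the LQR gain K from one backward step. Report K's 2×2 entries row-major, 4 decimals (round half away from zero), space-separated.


1.7601 -0.4267 0.8280 -0.2988

BᵀP = [-5.5000 0.5000; -3.1250 1.0000]
S = R + BᵀPB = [1/2 0; 0 3/2] + [10.0000 4.2500; 4.2500 4.5625] = [10.5000 4.2500; 4.2500 6.0625]
BᵀPA = [22.0000 -5.7500; 12.5000 -3.6250]
K = S⁻¹·BᵀPA = [1.7601 -0.4267; 0.8280 -0.2988]
A−BK = [-0.0658 -0.0027; 1.0363 -0.4568]
AᵀP(A−BK) = [2.9280 -0.8780; -0.8780 0.2759]
P' = Q + AᵀP(A−BK) = [11.9280 -0.8780; -0.8780 1.2759]
tr(P') = 13.2039


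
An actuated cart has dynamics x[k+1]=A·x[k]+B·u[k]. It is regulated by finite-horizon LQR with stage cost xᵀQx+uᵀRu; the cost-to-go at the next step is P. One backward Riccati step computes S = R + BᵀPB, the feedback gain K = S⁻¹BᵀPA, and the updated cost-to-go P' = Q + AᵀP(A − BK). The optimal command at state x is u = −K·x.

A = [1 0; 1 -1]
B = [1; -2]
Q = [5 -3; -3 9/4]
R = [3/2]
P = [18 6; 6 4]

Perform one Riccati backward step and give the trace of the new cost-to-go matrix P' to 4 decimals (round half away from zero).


43.5109

BᵀP = [6.0000 -2.0000]
S = R + BᵀPB = [3/2] + [10.0000] = [11.5000]
BᵀPA = [4.0000 2.0000]
K = S⁻¹·BᵀPA = [0.3478 0.1739]
A−BK = [0.6522 -0.1739; 1.6957 -0.6522]
AᵀP(A−BK) = [32.6087 -10.6957; -10.6957 3.6522]
P' = Q + AᵀP(A−BK) = [37.6087 -13.6957; -13.6957 5.9022]
tr(P') = 43.5109


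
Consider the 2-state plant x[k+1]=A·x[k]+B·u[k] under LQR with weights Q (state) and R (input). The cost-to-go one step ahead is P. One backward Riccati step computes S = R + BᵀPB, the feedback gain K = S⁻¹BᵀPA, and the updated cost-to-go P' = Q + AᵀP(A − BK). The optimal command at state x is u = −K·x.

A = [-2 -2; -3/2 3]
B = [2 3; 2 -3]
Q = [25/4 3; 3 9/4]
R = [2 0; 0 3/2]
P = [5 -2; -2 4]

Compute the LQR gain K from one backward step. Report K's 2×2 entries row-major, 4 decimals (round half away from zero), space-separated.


BᵀP = [6.0000 4.0000; 21.0000 -18.0000]
S = R + BᵀPB = [2 0; 0 3/2] + [20.0000 6.0000; 6.0000 117.0000] = [22.0000 6.0000; 6.0000 118.5000]
BᵀPA = [-18.0000 0.0000; -15.0000 -96.0000]
K = S⁻¹·BᵀPA = [-0.7946 0.2240; -0.0863 -0.8215]
A−BK = [-0.1517 0.0163; -0.1698 0.0875]
AᵀP(A−BK) = [1.4014 -0.2894; -0.2894 1.1389]
P' = Q + AᵀP(A−BK) = [7.6514 2.7106; 2.7106 3.3889]
tr(P') = 11.0403

-0.7946 0.2240 -0.0863 -0.8215


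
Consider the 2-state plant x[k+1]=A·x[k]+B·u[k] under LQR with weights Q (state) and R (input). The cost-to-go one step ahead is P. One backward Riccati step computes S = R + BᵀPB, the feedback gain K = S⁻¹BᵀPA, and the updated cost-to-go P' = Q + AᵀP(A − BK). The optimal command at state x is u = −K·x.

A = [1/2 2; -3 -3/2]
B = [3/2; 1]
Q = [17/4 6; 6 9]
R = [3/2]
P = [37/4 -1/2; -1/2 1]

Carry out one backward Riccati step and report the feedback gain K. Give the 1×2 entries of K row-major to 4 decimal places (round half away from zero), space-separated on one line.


BᵀP = [13.3750 0.2500]
S = R + BᵀPB = [3/2] + [20.3125] = [21.8125]
BᵀPA = [5.9375 26.3750]
K = S⁻¹·BᵀPA = [0.2722 1.2092]
A−BK = [0.0917 0.1862; -3.2722 -2.7092]
AᵀP(A−BK) = [11.1963 9.9456; 9.9456 10.3582]
P' = Q + AᵀP(A−BK) = [15.4463 15.9456; 15.9456 19.3582]
tr(P') = 34.8044

0.2722 1.2092


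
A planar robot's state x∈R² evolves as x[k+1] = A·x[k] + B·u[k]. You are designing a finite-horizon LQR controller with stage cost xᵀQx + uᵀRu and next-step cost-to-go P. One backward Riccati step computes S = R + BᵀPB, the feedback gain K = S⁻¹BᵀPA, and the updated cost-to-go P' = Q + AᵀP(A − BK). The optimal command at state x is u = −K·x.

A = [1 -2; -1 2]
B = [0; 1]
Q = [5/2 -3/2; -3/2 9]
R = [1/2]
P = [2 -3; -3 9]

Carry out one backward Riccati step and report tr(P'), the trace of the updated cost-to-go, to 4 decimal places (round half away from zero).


20.7105

BᵀP = [-3.0000 9.0000]
S = R + BᵀPB = [1/2] + [9.0000] = [9.5000]
BᵀPA = [-12.0000 24.0000]
K = S⁻¹·BᵀPA = [-1.2632 2.5263]
A−BK = [1.0000 -2.0000; 0.2632 -0.5263]
AᵀP(A−BK) = [1.8421 -3.6842; -3.6842 7.3684]
P' = Q + AᵀP(A−BK) = [4.3421 -5.1842; -5.1842 16.3684]
tr(P') = 20.7105
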